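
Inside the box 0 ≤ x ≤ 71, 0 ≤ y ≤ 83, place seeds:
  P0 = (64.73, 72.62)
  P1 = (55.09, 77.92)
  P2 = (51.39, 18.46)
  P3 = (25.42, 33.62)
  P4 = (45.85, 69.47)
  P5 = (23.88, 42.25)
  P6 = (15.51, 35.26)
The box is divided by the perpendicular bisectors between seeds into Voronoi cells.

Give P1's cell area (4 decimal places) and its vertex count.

1. box [0,71]×[0,83]: [(0, 0) (71, 0) (71, 83) (0, 83)]
2. ⊥bis P1·P0 via (59.91,75.27): [(0, 0) (18.5271, 0) (64.1599, 83) (0, 83)]  |A|=3431.511
3. ⊥bis P1·P2 via (53.24,48.19): [(0, 51.5029) (45.2935, 48.6845) (64.1599, 83) (0, 83)]  |A|=1814.1455
4. ⊥bis P1·P3 via (40.255,55.77): [(0, 82.7309) (46.7847, 51.3967) (64.1599, 83) (0, 83)]  |A|=1020.1267
5. ⊥bis P1·P4 via (50.47,73.695): [(55.8248, 67.8396) (64.1599, 83) (41.9606, 83)]  |A|=168.2758
6. ⊥bis P1·P5 via (39.485,60.085): [(55.8248, 67.8396) (64.1599, 83) (41.9606, 83)]  |A|=168.2758
7. ⊥bis P1·P6 via (35.3,56.59): [(55.8248, 67.8396) (64.1599, 83) (41.9606, 83)]  |A|=168.2758
8. canonical 3-gon: [(55.8248, 67.8396) (64.1599, 83) (41.9606, 83)]
9. shoelace: 168.2758

Area of P1's cell: 168.2758 (3 vertices)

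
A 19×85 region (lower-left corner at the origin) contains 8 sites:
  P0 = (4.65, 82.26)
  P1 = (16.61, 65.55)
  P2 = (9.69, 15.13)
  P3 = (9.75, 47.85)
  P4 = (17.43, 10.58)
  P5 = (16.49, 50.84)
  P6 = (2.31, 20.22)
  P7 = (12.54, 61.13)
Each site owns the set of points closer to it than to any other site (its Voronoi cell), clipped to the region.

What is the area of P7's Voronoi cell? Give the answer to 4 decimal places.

Area of P7's cell: 203.9772

1. box [0,19]×[0,85]: [(0, 0) (19, 0) (19, 85) (0, 85)]
2. ⊥bis P7·P0 via (8.595,71.695): [(0, 68.4856) (0, 0) (19, 0) (19, 75.5803)]  |A|=1368.6257
3. ⊥bis P7·P1 via (14.575,63.34): [(6.394, 70.8732) (0, 68.4856) (0, 0) (19, 0) (19, 59.2654)]  |A|=1265.7934
4. ⊥bis P7·P2 via (11.115,38.13): [(6.394, 70.8732) (0, 68.4856) (0, 38.8186) (19, 37.6415) (19, 59.2654)]  |A|=539.4222
5. ⊥bis P7·P3 via (11.145,54.49): [(6.394, 70.8732) (0, 68.4856) (0, 56.8315) (19, 52.8397) (19, 59.2654)]  |A|=223.917
6. ⊥bis P7·P4 via (14.985,35.855): [(6.394, 70.8732) (0, 68.4856) (0, 56.8315) (19, 52.8397) (19, 59.2654)]  |A|=223.917
7. ⊥bis P7·P5 via (14.515,55.985): [(6.394, 70.8732) (0, 68.4856) (0, 56.8315) (10.806, 54.5612) (19, 57.7066) (19, 59.2654)]  |A|=203.9772
8. ⊥bis P7·P6 via (7.425,40.675): [(6.394, 70.8732) (0, 68.4856) (0, 56.8315) (10.806, 54.5612) (19, 57.7066) (19, 59.2654)]  |A|=203.9772
9. canonical 6-gon: [(6.394, 70.8732) (0, 68.4856) (0, 56.8315) (10.806, 54.5612) (19, 57.7066) (19, 59.2654)]
10. shoelace: 203.9772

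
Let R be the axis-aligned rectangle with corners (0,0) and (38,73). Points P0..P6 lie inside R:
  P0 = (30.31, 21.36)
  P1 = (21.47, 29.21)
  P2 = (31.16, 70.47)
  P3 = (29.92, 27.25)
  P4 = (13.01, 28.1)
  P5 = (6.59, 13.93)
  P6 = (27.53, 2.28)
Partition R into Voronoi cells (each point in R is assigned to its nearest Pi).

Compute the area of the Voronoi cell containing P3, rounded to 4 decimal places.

1. box [0,38]×[0,73]: [(0, 0) (38, 0) (38, 73) (0, 73)]
2. ⊥bis P3·P0 via (30.115,24.305): [(0, 22.311) (38, 24.8271) (38, 73) (0, 73)]  |A|=1878.3768
3. ⊥bis P3·P1 via (25.695,28.23): [(24.7014, 23.9465) (38, 24.8271) (38, 73) (36.0795, 73)]  |A|=367.4182
4. ⊥bis P3·P2 via (30.54,48.86): [(30.4806, 48.8617) (24.7014, 23.9465) (38, 24.8271) (38, 48.646)]  |A|=252.6755
5. ⊥bis P3·P4 via (21.465,27.675): [(30.4806, 48.8617) (24.7014, 23.9465) (38, 24.8271) (38, 48.646)]  |A|=252.6755
6. ⊥bis P3·P5 via (18.255,20.59): [(30.4806, 48.8617) (24.7014, 23.9465) (38, 24.8271) (38, 48.646)]  |A|=252.6755
7. ⊥bis P3·P6 via (28.725,14.765): [(30.4806, 48.8617) (24.7014, 23.9465) (38, 24.8271) (38, 48.646)]  |A|=252.6755
8. canonical 4-gon: [(30.4806, 48.8617) (24.7014, 23.9465) (38, 24.8271) (38, 48.646)]
9. shoelace: 252.6755

Area of P3's cell: 252.6755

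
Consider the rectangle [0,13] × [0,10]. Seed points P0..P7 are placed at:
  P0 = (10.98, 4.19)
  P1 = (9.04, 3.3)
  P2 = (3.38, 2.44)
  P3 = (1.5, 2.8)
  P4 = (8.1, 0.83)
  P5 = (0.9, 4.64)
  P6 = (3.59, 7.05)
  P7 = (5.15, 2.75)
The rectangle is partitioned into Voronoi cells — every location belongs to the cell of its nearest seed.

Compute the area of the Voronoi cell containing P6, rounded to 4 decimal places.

Area of P6's cell: 33.5551

1. box [0,13]×[0,10]: [(0, 0) (13, 0) (13, 10) (0, 10)]
2. ⊥bis P6·P0 via (7.285,5.62): [(0, 0) (5.11, 0) (8.9801, 10) (0, 10)]  |A|=70.4505
3. ⊥bis P6·P1 via (6.315,5.175): [(0, 0) (2.7542, 0) (8.1383, 7.8249) (8.9801, 10) (0, 10)]  |A|=61.2337
4. ⊥bis P6·P2 via (3.485,4.745): [(0, 4.9038) (5.9421, 4.6331) (8.1383, 7.8249) (8.9801, 10) (0, 10)]  |A|=40.2841
5. ⊥bis P6·P3 via (2.545,4.925): [(0, 6.1765) (2.8524, 4.7738) (5.9421, 4.6331) (8.1383, 7.8249) (8.9801, 10) (0, 10)]  |A|=38.4688
6. ⊥bis P6·P4 via (5.845,3.94): [(0, 6.1765) (2.8524, 4.7738) (5.9421, 4.6331) (8.1383, 7.8249) (8.9801, 10) (0, 10)]  |A|=38.4688
7. ⊥bis P6·P5 via (2.245,5.845): [(0, 8.3508) (3.2197, 4.7571) (5.9421, 4.6331) (8.1383, 7.8249) (8.9801, 10) (0, 10)]  |A|=34.7349
8. ⊥bis P6·P7 via (4.37,4.9): [(0, 8.3508) (3.2197, 4.7571) (3.8917, 4.7265) (6.7099, 5.7489) (8.1383, 7.8249) (8.9801, 10) (0, 10)]  |A|=33.5551
9. canonical 7-gon: [(0, 8.3508) (3.2197, 4.7571) (3.8917, 4.7265) (6.7099, 5.7489) (8.1383, 7.8249) (8.9801, 10) (0, 10)]
10. shoelace: 33.5551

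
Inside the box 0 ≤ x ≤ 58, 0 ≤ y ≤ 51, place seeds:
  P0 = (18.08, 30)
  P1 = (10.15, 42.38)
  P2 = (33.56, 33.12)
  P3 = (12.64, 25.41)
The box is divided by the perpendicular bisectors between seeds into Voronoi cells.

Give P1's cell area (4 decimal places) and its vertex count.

Area of P1's cell: 373.8877 (5 vertices)

1. box [0,58]×[0,51]: [(0, 0) (58, 0) (58, 51) (0, 51)]
2. ⊥bis P1·P0 via (14.115,36.19): [(0, 27.1486) (37.2358, 51) (0, 51)]  |A|=444.0619
3. ⊥bis P1·P2 via (21.855,37.75): [(0, 27.1486) (23.6552, 42.3009) (27.0961, 51) (0, 51)]  |A|=399.9592
4. ⊥bis P1·P3 via (11.395,33.895): [(0, 32.223) (10.2758, 33.7308) (23.6552, 42.3009) (27.0961, 51) (0, 51)]  |A|=373.8877
5. canonical 5-gon: [(0, 32.223) (10.2758, 33.7308) (23.6552, 42.3009) (27.0961, 51) (0, 51)]
6. shoelace: 373.8877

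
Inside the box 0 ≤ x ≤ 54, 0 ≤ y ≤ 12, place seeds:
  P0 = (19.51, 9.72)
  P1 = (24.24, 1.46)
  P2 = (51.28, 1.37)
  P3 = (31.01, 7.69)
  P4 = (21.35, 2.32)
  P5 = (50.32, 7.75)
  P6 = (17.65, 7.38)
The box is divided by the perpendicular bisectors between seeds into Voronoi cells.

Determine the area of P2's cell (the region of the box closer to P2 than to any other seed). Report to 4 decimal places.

1. box [0,54]×[0,12]: [(0, 0) (54, 0) (54, 12) (0, 12)]
2. ⊥bis P2·P0 via (35.395,5.545): [(33.9376, 0) (54, 0) (54, 12) (37.0915, 12)]  |A|=221.825
3. ⊥bis P2·P1 via (37.76,1.415): [(37.7553, 0) (54, 0) (54, 12) (37.7952, 12)]  |A|=194.6969
4. ⊥bis P2·P3 via (41.145,4.53): [(39.7326, 0) (54, 0) (54, 12) (43.4741, 12)]  |A|=148.76
5. ⊥bis P2·P4 via (36.315,1.845): [(39.7326, 0) (54, 0) (54, 12) (43.4741, 12)]  |A|=148.76
6. ⊥bis P2·P5 via (50.8,4.56): [(40.6796, 3.0372) (39.7326, 0) (54, 0) (54, 5.0415)]  |A|=55.2439
7. ⊥bis P2·P6 via (34.465,4.375): [(40.6796, 3.0372) (39.7326, 0) (54, 0) (54, 5.0415)]  |A|=55.2439
8. canonical 4-gon: [(40.6796, 3.0372) (39.7326, 0) (54, 0) (54, 5.0415)]
9. shoelace: 55.2439

Area of P2's cell: 55.2439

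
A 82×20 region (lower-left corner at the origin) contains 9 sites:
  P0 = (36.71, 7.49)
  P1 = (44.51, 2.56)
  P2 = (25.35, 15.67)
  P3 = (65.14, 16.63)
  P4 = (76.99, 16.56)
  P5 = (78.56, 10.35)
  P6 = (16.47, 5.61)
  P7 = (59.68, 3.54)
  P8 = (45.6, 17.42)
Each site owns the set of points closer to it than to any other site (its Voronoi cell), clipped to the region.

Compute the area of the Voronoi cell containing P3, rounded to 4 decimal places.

Area of P3's cell: 155.4304

1. box [0,82]×[0,20]: [(0, 0) (82, 0) (82, 20) (0, 20)]
2. ⊥bis P3·P0 via (50.925,12.06): [(54.8022, 0) (82, 0) (82, 20) (48.3724, 20)]  |A|=608.2546
3. ⊥bis P3·P1 via (54.825,9.595): [(48.9464, 18.2144) (61.3689, 0) (82, 0) (82, 20) (48.3724, 20)]  |A|=548.4496
4. ⊥bis P3·P2 via (45.245,16.15): [(48.9464, 18.2144) (61.3689, 0) (82, 0) (82, 20) (48.3724, 20)]  |A|=548.4496
5. ⊥bis P3·P4 via (71.065,16.595): [(48.9464, 18.2144) (61.3689, 0) (70.967, 0) (71.0851, 20) (48.3724, 20)]  |A|=328.9705
6. ⊥bis P3·P5 via (71.85,13.49): [(48.9464, 18.2144) (61.3689, 0) (65.5372, 0) (71.0364, 11.7514) (71.0851, 20) (48.3724, 20)]  |A|=297.0671
7. ⊥bis P3·P6 via (40.805,11.12): [(48.9464, 18.2144) (61.3689, 0) (65.5372, 0) (71.0364, 11.7514) (71.0851, 20) (48.3724, 20)]  |A|=297.0671
8. ⊥bis P3·P7 via (62.41,10.085): [(48.9464, 18.2144) (51.3423, 14.7015) (68.9751, 7.3466) (71.0364, 11.7514) (71.0851, 20) (48.3724, 20)]  |A|=189.0137
9. ⊥bis P3·P8 via (55.37,17.025): [(55.2108, 13.0879) (68.9751, 7.3466) (71.0364, 11.7514) (71.0851, 20) (55.4903, 20)]  |A|=155.4304
10. canonical 5-gon: [(55.2108, 13.0879) (68.9751, 7.3466) (71.0364, 11.7514) (71.0851, 20) (55.4903, 20)]
11. shoelace: 155.4304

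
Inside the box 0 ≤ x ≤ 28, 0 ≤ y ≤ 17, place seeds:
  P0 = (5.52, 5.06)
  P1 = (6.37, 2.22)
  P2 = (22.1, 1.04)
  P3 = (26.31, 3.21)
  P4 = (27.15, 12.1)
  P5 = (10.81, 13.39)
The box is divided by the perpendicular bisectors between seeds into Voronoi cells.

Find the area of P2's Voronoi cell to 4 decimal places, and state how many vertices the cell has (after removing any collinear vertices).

1. box [0,28]×[0,17]: [(0, 0) (28, 0) (28, 17) (0, 17)]
2. ⊥bis P2·P0 via (13.81,3.05): [(13.0705, 0) (28, 0) (28, 17) (17.1923, 17)]  |A|=218.766
3. ⊥bis P2·P1 via (14.235,1.63): [(14.5796, 6.2243) (14.1127, 0) (28, 0) (28, 17) (17.1923, 17)]  |A|=215.5224
4. ⊥bis P2·P3 via (24.205,2.125): [(16.9829, 16.1364) (14.5796, 6.2243) (14.1127, 0) (25.3003, 0)]  |A|=95.4293
5. ⊥bis P2·P4 via (24.625,6.57): [(21.0794, 8.1889) (15.6564, 10.6651) (14.5796, 6.2243) (14.1127, 0) (25.3003, 0)]  |A|=78.9511
6. ⊥bis P2·P5 via (16.455,7.215): [(21.0794, 8.1889) (18.7059, 9.2727) (14.5214, 5.4473) (14.1127, 0) (25.3003, 0)]  |A|=69.9162
7. canonical 5-gon: [(21.0794, 8.1889) (18.7059, 9.2727) (14.5214, 5.4473) (14.1127, 0) (25.3003, 0)]
8. shoelace: 69.9162

Area of P2's cell: 69.9162 (5 vertices)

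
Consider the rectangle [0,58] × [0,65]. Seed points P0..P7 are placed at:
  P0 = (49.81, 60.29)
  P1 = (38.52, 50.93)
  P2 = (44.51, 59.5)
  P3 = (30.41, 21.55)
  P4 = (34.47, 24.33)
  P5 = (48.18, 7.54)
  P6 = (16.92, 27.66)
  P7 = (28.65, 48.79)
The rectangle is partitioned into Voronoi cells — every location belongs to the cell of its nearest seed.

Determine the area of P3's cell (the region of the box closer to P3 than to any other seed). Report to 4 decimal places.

Area of P3's cell: 417.7040

1. box [0,58]×[0,65]: [(0, 0) (58, 0) (58, 65) (0, 65)]
2. ⊥bis P3·P0 via (40.11,40.92): [(0, 61.0061) (0, 0) (58, 0) (58, 31.9611)]  |A|=2696.049
3. ⊥bis P3·P1 via (34.465,36.24): [(0, 45.7537) (0, 0) (58, 0) (58, 29.7434)]  |A|=2189.4158
4. ⊥bis P3·P2 via (37.46,40.525): [(0, 45.7537) (0, 0) (58, 0) (58, 29.7434)]  |A|=2189.4158
5. ⊥bis P3·P4 via (32.44,22.94): [(20.7387, 40.029) (0, 45.7537) (0, 0) (48.1477, 0)]  |A|=1438.0866
6. ⊥bis P3·P5 via (39.295,14.545): [(38.7027, 13.7937) (20.7387, 40.029) (0, 45.7537) (0, 0) (27.8276, 0)]  |A|=1297.9417
7. ⊥bis P3·P6 via (23.665,24.605): [(38.7027, 13.7937) (26.7046, 31.3161) (12.5207, 0) (27.8276, 0)]  |A|=417.704
8. ⊥bis P3·P7 via (29.53,35.17): [(38.7027, 13.7937) (26.7046, 31.3161) (12.5207, 0) (27.8276, 0)]  |A|=417.704
9. canonical 4-gon: [(38.7027, 13.7937) (26.7046, 31.3161) (12.5207, 0) (27.8276, 0)]
10. shoelace: 417.704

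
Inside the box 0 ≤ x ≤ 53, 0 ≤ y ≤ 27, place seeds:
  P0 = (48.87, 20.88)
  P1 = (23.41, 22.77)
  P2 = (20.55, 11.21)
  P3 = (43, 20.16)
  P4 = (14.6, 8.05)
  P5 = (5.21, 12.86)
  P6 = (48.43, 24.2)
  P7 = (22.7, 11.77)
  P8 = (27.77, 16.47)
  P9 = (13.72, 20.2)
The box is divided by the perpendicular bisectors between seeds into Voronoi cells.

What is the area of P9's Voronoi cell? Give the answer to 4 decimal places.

1. box [0,53]×[0,27]: [(0, 0) (53, 0) (53, 27) (0, 27)]
2. ⊥bis P9·P0 via (31.295,20.54): [(0, 0) (31.6924, 0) (31.17, 27) (0, 27)]  |A|=848.6422
3. ⊥bis P9·P1 via (18.565,21.485): [(0, 0) (24.2633, 0) (17.1023, 27) (0, 27)]  |A|=558.4355
4. ⊥bis P9·P2 via (17.135,15.705): [(0, 2.687) (19.6011, 17.5786) (17.1023, 27) (0, 27)]  |A|=318.8449
5. ⊥bis P9·P3 via (28.36,20.18): [(0, 2.687) (19.6011, 17.5786) (17.1023, 27) (0, 27)]  |A|=318.8449
6. ⊥bis P9·P4 via (14.16,14.125): [(0, 13.0994) (15.1497, 14.1967) (19.6011, 17.5786) (17.1023, 27) (0, 27)]  |A|=239.9723
7. ⊥bis P9·P5 via (9.465,16.53): [(11.6934, 13.9464) (15.1497, 14.1967) (19.6011, 17.5786) (17.1023, 27) (0.4345, 27)]  |A|=155.8638
8. ⊥bis P9·P6 via (31.075,22.2): [(11.6934, 13.9464) (15.1497, 14.1967) (19.6011, 17.5786) (17.1023, 27) (0.4345, 27)]  |A|=155.8638
9. ⊥bis P9·P7 via (18.21,15.985): [(11.6934, 13.9464) (15.1497, 14.1967) (19.6011, 17.5786) (17.1023, 27) (0.4345, 27)]  |A|=155.8638
10. ⊥bis P9·P8 via (20.745,18.335): [(11.6934, 13.9464) (15.1497, 14.1967) (19.6011, 17.5786) (17.1023, 27) (0.4345, 27)]  |A|=155.8638
11. canonical 5-gon: [(11.6934, 13.9464) (15.1497, 14.1967) (19.6011, 17.5786) (17.1023, 27) (0.4345, 27)]
12. shoelace: 155.8638

Area of P9's cell: 155.8638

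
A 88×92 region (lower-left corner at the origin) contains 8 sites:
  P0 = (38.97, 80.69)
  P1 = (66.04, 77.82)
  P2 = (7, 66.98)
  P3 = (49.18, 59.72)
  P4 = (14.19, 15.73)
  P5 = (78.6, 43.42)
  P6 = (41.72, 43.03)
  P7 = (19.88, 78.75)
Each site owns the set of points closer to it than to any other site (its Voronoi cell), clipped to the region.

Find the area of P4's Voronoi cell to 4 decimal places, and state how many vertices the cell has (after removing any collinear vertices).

Area of P4's cell: 1506.9426 (4 vertices)

1. box [0,88]×[0,92]: [(0, 0) (88, 0) (88, 92) (0, 92)]
2. ⊥bis P4·P0 via (26.58,48.21): [(0, 58.3494) (0, 0) (88, 0) (88, 24.7804)]  |A|=3657.7086
3. ⊥bis P4·P1 via (40.115,46.775): [(48.3338, 39.9117) (0, 58.3494) (0, 0) (88, 0) (88, 6.7873)]  |A|=3300.8493
4. ⊥bis P4·P2 via (10.595,41.355): [(48.3338, 39.9117) (35.4202, 44.8378) (0, 39.8686) (0, 0) (88, 0) (88, 6.7873)]  |A|=2973.5537
5. ⊥bis P4·P3 via (31.685,37.725): [(24.6435, 43.3259) (0, 39.8686) (0, 0) (79.1135, 0)]  |A|=2205.0815
6. ⊥bis P4·P5 via (46.395,29.575): [(48.7145, 24.1796) (24.6435, 43.3259) (0, 39.8686) (0, 0) (59.1094, 0)]  |A|=1963.2355
7. ⊥bis P4·P6 via (27.955,29.38): [(15.4102, 42.0305) (0, 39.8686) (0, 0) (57.0895, 0)]  |A|=1506.9426
8. ⊥bis P4·P7 via (17.035,47.24): [(15.4102, 42.0305) (0, 39.8686) (0, 0) (57.0895, 0)]  |A|=1506.9426
9. canonical 4-gon: [(15.4102, 42.0305) (0, 39.8686) (0, 0) (57.0895, 0)]
10. shoelace: 1506.9426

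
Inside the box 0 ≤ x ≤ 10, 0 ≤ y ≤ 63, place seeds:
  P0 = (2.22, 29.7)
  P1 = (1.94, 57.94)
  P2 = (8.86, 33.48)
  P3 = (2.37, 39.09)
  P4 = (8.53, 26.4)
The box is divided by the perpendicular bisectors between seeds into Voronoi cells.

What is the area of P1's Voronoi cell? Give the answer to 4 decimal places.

Area of P1's cell: 144.2010

1. box [0,10]×[0,63]: [(0, 0) (10, 0) (10, 63) (0, 63)]
2. ⊥bis P1·P0 via (2.08,43.82): [(0, 43.7994) (10, 43.8985) (10, 63) (0, 63)]  |A|=191.5105
3. ⊥bis P1·P2 via (5.4,45.71): [(0, 44.1823) (10, 47.0114) (10, 63) (0, 63)]  |A|=174.0316
4. ⊥bis P1·P3 via (2.155,48.515): [(0, 48.4658) (10, 48.694) (10, 63) (0, 63)]  |A|=144.201
5. ⊥bis P1·P4 via (5.235,42.17): [(0, 48.4658) (10, 48.694) (10, 63) (0, 63)]  |A|=144.201
6. canonical 4-gon: [(0, 48.4658) (10, 48.694) (10, 63) (0, 63)]
7. shoelace: 144.201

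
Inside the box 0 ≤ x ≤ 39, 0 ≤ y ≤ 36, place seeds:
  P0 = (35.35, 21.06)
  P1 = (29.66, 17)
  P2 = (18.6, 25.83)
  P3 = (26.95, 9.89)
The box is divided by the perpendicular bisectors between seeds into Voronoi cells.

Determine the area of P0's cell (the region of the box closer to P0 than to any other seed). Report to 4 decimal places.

Area of P0's cell: 190.8834

1. box [0,39]×[0,36]: [(0, 0) (39, 0) (39, 36) (0, 36)]
2. ⊥bis P0·P1 via (32.505,19.03): [(39, 9.9274) (39, 36) (20.3964, 36)]  |A|=242.5227
3. ⊥bis P0·P2 via (26.975,23.445): [(27.6538, 25.8288) (39, 9.9274) (39, 36) (30.5504, 36)]  |A|=190.8834
4. ⊥bis P0·P3 via (31.15,15.475): [(27.6538, 25.8288) (39, 9.9274) (39, 36) (30.5504, 36)]  |A|=190.8834
5. canonical 4-gon: [(27.6538, 25.8288) (39, 9.9274) (39, 36) (30.5504, 36)]
6. shoelace: 190.8834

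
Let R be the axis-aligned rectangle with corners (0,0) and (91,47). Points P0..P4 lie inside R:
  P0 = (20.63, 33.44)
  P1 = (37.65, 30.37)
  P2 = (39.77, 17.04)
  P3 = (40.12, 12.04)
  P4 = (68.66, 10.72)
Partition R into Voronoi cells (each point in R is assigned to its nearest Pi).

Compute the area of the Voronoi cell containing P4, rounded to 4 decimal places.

1. box [0,91]×[0,47]: [(0, 0) (91, 0) (91, 47) (0, 47)]
2. ⊥bis P4·P0 via (44.645,22.08): [(34.2003, 0) (91, 0) (91, 47) (56.4331, 47)]  |A|=2147.1145
3. ⊥bis P4·P1 via (53.155,20.545): [(40.1363, 0) (91, 0) (91, 47) (69.9186, 47)]  |A|=1690.7082
4. ⊥bis P4·P2 via (54.215,13.88): [(57.0007, 26.6139) (51.1786, 0) (91, 0) (91, 47) (69.9186, 47)]  |A|=1543.7689
5. ⊥bis P4·P3 via (54.39,11.38): [(57.0007, 26.6139) (54.5835, 15.5647) (53.8637, 0) (91, 0) (91, 47) (69.9186, 47)]  |A|=1522.8728
6. canonical 6-gon: [(57.0007, 26.6139) (54.5835, 15.5647) (53.8637, 0) (91, 0) (91, 47) (69.9186, 47)]
7. shoelace: 1522.8728

Area of P4's cell: 1522.8728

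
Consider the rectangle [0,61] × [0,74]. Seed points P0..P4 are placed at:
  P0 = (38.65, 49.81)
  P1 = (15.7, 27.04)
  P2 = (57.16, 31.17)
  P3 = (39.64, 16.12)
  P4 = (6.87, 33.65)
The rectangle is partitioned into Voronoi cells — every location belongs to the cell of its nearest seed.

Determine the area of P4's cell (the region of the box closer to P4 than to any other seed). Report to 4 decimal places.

Area of P4's cell: 728.2926

1. box [0,61]×[0,74]: [(0, 0) (61, 0) (61, 74) (0, 74)]
2. ⊥bis P4·P0 via (22.76,41.73): [(0, 0) (43.9795, 0) (6.3508, 74) (0, 74)]  |A|=1862.2237
3. ⊥bis P4·P1 via (11.285,30.345): [(0, 15.2699) (21.5658, 44.0786) (6.3508, 74) (0, 74)]  |A|=728.2926
4. ⊥bis P4·P2 via (32.015,32.41): [(0, 15.2699) (21.5658, 44.0786) (6.3508, 74) (0, 74)]  |A|=728.2926
5. ⊥bis P4·P3 via (23.255,24.885): [(0, 15.2699) (21.5658, 44.0786) (6.3508, 74) (0, 74)]  |A|=728.2926
6. canonical 4-gon: [(0, 15.2699) (21.5658, 44.0786) (6.3508, 74) (0, 74)]
7. shoelace: 728.2926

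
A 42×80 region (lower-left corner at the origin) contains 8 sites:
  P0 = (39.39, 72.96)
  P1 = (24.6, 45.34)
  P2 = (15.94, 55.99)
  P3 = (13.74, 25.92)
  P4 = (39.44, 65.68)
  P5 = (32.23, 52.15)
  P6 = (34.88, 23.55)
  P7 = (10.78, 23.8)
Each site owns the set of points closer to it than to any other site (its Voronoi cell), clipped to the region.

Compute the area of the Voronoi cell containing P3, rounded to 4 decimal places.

1. box [0,42]×[0,80]: [(0, 0) (42, 0) (42, 80) (0, 80)]
2. ⊥bis P3·P0 via (26.565,49.44): [(0, 63.9254) (0, 0) (42, 0) (42, 41.0236)]  |A|=2203.9284
3. ⊥bis P3·P1 via (19.17,35.63): [(0, 46.3502) (0, 0) (42, 0) (42, 22.8631)]  |A|=1453.4786
4. ⊥bis P3·P2 via (14.84,40.955): [(8.8662, 41.3921) (0, 42.0407) (0, 0) (42, 0) (42, 22.8631)]  |A|=1434.3743
5. ⊥bis P3·P4 via (26.59,45.8): [(8.8662, 41.3921) (0, 42.0407) (0, 0) (42, 0) (42, 22.8631)]  |A|=1434.3743
6. ⊥bis P3·P5 via (22.985,39.035): [(8.8662, 41.3921) (0, 42.0407) (0, 0) (42, 0) (42, 22.8631)]  |A|=1434.3743
7. ⊥bis P3·P6 via (24.31,24.735): [(25.1561, 32.2824) (8.8662, 41.3921) (0, 42.0407) (0, 0) (21.537, 0)]  |A|=911.5247
8. ⊥bis P3·P7 via (12.26,24.86): [(22.6912, 10.2957) (25.1561, 32.2824) (8.8662, 41.3921) (0, 42.0407) (0, 41.9777)]  |A|=324.3932
9. canonical 5-gon: [(22.6912, 10.2957) (25.1561, 32.2824) (8.8662, 41.3921) (0, 42.0407) (0, 41.9777)]
10. shoelace: 324.3932

Area of P3's cell: 324.3932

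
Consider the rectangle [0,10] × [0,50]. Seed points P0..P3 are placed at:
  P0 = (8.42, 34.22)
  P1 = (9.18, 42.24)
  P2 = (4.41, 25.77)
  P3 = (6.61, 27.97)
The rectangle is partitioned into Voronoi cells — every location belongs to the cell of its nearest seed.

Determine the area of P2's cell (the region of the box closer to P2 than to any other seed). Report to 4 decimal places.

Area of P2's cell: 273.8000

1. box [0,10]×[0,50]: [(0, 0) (10, 0) (10, 50) (0, 50)]
2. ⊥bis P2·P0 via (6.415,29.995): [(0, 33.0393) (0, 0) (10, 0) (10, 28.2937)]  |A|=306.665
3. ⊥bis P2·P1 via (6.795,34.005): [(0, 33.0393) (0, 0) (10, 0) (10, 28.2937)]  |A|=306.665
4. ⊥bis P2·P3 via (5.51,26.87): [(0, 32.38) (0, 0) (10, 0) (10, 22.38)]  |A|=273.8
5. canonical 4-gon: [(0, 32.38) (0, 0) (10, 0) (10, 22.38)]
6. shoelace: 273.8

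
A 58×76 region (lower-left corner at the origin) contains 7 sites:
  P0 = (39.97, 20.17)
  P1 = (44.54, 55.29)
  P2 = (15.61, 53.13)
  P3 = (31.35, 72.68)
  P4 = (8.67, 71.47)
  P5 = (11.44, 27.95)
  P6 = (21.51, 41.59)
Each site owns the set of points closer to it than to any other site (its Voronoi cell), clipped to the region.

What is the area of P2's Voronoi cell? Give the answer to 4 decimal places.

Area of P2's cell: 462.4478

1. box [0,58]×[0,76]: [(0, 0) (58, 0) (58, 76) (0, 76)]
2. ⊥bis P2·P0 via (27.79,36.65): [(0, 16.111) (58, 58.9775) (58, 76) (0, 76)]  |A|=2230.4315
3. ⊥bis P2·P1 via (30.075,54.21): [(0, 16.111) (31.198, 39.1688) (28.4481, 76) (0, 76)]  |A|=1458.0975
4. ⊥bis P2·P3 via (23.48,62.905): [(0, 16.111) (31.198, 39.1688) (29.8061, 57.8118) (7.2152, 76) (0, 76)]  |A|=1265.0036
5. ⊥bis P2·P4 via (12.14,62.3): [(0, 57.7061) (0, 16.111) (31.198, 39.1688) (29.8061, 57.8118) (20.3654, 65.4126)]  |A|=1040.5267
6. ⊥bis P2·P5 via (13.525,40.54): [(0, 57.7061) (0, 42.7798) (29.4786, 37.898) (31.198, 39.1688) (29.8061, 57.8118) (20.3654, 65.4126)]  |A|=647.4478
7. ⊥bis P2·P6 via (18.56,47.36): [(0, 57.7061) (0, 42.7798) (7.2524, 41.5788) (30.1442, 53.2826) (29.8061, 57.8118) (20.3654, 65.4126)]  |A|=462.4478
8. canonical 6-gon: [(0, 57.7061) (0, 42.7798) (7.2524, 41.5788) (30.1442, 53.2826) (29.8061, 57.8118) (20.3654, 65.4126)]
9. shoelace: 462.4478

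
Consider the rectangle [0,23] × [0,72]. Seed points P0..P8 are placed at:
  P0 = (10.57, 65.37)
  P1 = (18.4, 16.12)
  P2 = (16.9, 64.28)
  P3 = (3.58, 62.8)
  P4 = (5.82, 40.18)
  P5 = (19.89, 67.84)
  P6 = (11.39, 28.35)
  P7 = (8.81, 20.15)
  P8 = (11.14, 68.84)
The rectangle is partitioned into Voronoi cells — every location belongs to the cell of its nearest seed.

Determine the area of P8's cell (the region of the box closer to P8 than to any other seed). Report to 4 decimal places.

Area of P8's cell: 53.5734

1. box [0,23]×[0,72]: [(0, 0) (23, 0) (23, 72) (0, 72)]
2. ⊥bis P8·P0 via (10.855,67.105): [(0, 68.8881) (23, 65.11) (23, 72) (0, 72)]  |A|=115.0219
3. ⊥bis P8·P1 via (14.77,42.48): [(0, 68.8881) (23, 65.11) (23, 72) (0, 72)]  |A|=115.0219
4. ⊥bis P8·P2 via (14.02,66.56): [(0, 68.8881) (14.0376, 66.5822) (18.3267, 72) (0, 72)]  |A|=71.4868
5. ⊥bis P8·P3 via (7.36,65.82): [(5.6503, 67.9599) (14.0376, 66.5822) (18.3267, 72) (2.4225, 72)]  |A|=57.8016
6. ⊥bis P8·P4 via (8.48,54.51): [(5.6503, 67.9599) (14.0376, 66.5822) (18.3267, 72) (2.4225, 72)]  |A|=57.8016
7. ⊥bis P8·P5 via (15.515,68.34): [(5.6503, 67.9599) (14.0376, 66.5822) (15.5295, 68.4667) (15.9333, 72) (2.4225, 72)]  |A|=53.5734
8. ⊥bis P8·P6 via (11.265,48.595): [(5.6503, 67.9599) (14.0376, 66.5822) (15.5295, 68.4667) (15.9333, 72) (2.4225, 72)]  |A|=53.5734
9. ⊥bis P8·P7 via (9.975,44.495): [(5.6503, 67.9599) (14.0376, 66.5822) (15.5295, 68.4667) (15.9333, 72) (2.4225, 72)]  |A|=53.5734
10. canonical 5-gon: [(5.6503, 67.9599) (14.0376, 66.5822) (15.5295, 68.4667) (15.9333, 72) (2.4225, 72)]
11. shoelace: 53.5734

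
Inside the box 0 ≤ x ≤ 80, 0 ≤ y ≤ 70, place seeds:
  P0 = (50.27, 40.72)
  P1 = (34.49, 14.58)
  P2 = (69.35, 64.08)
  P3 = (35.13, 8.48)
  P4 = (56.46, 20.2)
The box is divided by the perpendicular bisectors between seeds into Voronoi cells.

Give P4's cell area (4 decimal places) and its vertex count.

1. box [0,80]×[0,70]: [(0, 0) (80, 0) (80, 70) (0, 70)]
2. ⊥bis P4·P0 via (53.365,30.46): [(0, 14.3621) (0, 0) (80, 0) (80, 38.4946)]  |A|=2114.2684
3. ⊥bis P4·P1 via (45.475,17.39): [(42.9364, 27.3141) (49.9234, 0) (80, 0) (80, 38.4946)]  |A|=1124.1332
4. ⊥bis P4·P2 via (62.905,42.14): [(77.6883, 37.7973) (42.9364, 27.3141) (49.9234, 0) (80, 0) (80, 37.1182)]  |A|=1122.5423
5. ⊥bis P4·P3 via (45.795,14.34): [(77.6883, 37.7973) (42.9364, 27.3141) (46.6561, 12.7729) (53.6743, 0) (80, 0) (80, 37.1182)]  |A|=1098.5878
6. canonical 6-gon: [(77.6883, 37.7973) (42.9364, 27.3141) (46.6561, 12.7729) (53.6743, 0) (80, 0) (80, 37.1182)]
7. shoelace: 1098.5878

Area of P4's cell: 1098.5878 (6 vertices)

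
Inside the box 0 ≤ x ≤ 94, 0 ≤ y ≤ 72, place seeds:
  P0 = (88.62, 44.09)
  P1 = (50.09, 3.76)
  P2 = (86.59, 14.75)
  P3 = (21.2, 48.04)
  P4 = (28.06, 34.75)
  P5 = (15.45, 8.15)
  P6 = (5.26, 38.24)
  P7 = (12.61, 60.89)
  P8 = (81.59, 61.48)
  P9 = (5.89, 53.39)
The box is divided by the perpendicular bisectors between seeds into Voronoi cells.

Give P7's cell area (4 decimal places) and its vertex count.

1. box [0,94]×[0,72]: [(0, 0) (94, 0) (94, 72) (0, 72)]
2. ⊥bis P7·P0 via (50.615,52.49): [(0, 0) (39.0135, 0) (54.9272, 72) (0, 72)]  |A|=3381.8632
3. ⊥bis P7·P1 via (31.35,32.325): [(0, 11.7579) (48.6694, 43.6874) (54.9272, 72) (0, 72)]  |A|=2243.5402
4. ⊥bis P7·P2 via (49.6,37.82): [(0, 11.7579) (48.6694, 43.6874) (54.9272, 72) (0, 72)]  |A|=2243.5402
5. ⊥bis P7·P3 via (16.905,54.465): [(0, 43.1643) (43.1361, 72) (0, 72)]  |A|=621.9291
6. ⊥bis P7·P4 via (20.335,47.82): [(0, 43.1643) (43.1361, 72) (0, 72)]  |A|=621.9291
7. ⊥bis P7·P5 via (14.03,34.52): [(0, 43.1643) (43.1361, 72) (0, 72)]  |A|=621.9291
8. ⊥bis P7·P6 via (8.935,49.565): [(0, 52.4644) (9.3658, 49.4252) (43.1361, 72) (0, 72)]  |A|=578.3774
9. ⊥bis P7·P8 via (47.1,61.185): [(0, 52.4644) (9.3658, 49.4252) (43.1361, 72) (0, 72)]  |A|=578.3774
10. ⊥bis P7·P9 via (9.25,57.14): [(0, 65.428) (14.2307, 52.6773) (43.1361, 72) (0, 72)]  |A|=463.515
11. canonical 4-gon: [(0, 65.428) (14.2307, 52.6773) (43.1361, 72) (0, 72)]
12. shoelace: 463.515

Area of P7's cell: 463.5150 (4 vertices)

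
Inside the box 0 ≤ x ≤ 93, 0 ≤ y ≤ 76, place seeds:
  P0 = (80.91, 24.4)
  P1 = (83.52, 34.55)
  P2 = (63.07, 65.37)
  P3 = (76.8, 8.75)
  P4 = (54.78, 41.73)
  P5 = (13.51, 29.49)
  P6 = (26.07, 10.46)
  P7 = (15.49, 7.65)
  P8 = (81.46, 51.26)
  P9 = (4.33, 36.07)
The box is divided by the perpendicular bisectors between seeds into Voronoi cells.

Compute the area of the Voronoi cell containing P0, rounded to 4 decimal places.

Area of P0's cell: 398.6716

1. box [0,93]×[0,76]: [(0, 0) (93, 0) (93, 76) (0, 76)]
2. ⊥bis P0·P1 via (82.215,29.475): [(0, 50.616) (0, 0) (93, 0) (93, 26.7017)]  |A|=3595.2737
3. ⊥bis P0·P2 via (71.99,44.885): [(53.5363, 36.8495) (0, 13.5376) (0, 0) (93, 0) (93, 26.7017)]  |A|=2602.7541
4. ⊥bis P0·P3 via (78.855,16.575): [(53.5363, 36.8495) (34.0175, 28.3502) (93, 12.8602) (93, 26.7017)]  |A|=674.9459
5. ⊥bis P0·P4 via (67.845,33.065): [(67.9046, 33.1548) (60.164, 21.4836) (93, 12.8602) (93, 26.7017)]  |A|=398.6716
6. ⊥bis P0·P5 via (47.21,26.945): [(67.9046, 33.1548) (60.164, 21.4836) (93, 12.8602) (93, 26.7017)]  |A|=398.6716
7. ⊥bis P0·P6 via (53.49,17.43): [(67.9046, 33.1548) (60.164, 21.4836) (93, 12.8602) (93, 26.7017)]  |A|=398.6716
8. ⊥bis P0·P7 via (48.2,16.025): [(67.9046, 33.1548) (60.164, 21.4836) (93, 12.8602) (93, 26.7017)]  |A|=398.6716
9. ⊥bis P0·P8 via (81.185,37.83): [(67.9046, 33.1548) (60.164, 21.4836) (93, 12.8602) (93, 26.7017)]  |A|=398.6716
10. ⊥bis P0·P9 via (42.62,30.235): [(67.9046, 33.1548) (60.164, 21.4836) (93, 12.8602) (93, 26.7017)]  |A|=398.6716
11. canonical 4-gon: [(67.9046, 33.1548) (60.164, 21.4836) (93, 12.8602) (93, 26.7017)]
12. shoelace: 398.6716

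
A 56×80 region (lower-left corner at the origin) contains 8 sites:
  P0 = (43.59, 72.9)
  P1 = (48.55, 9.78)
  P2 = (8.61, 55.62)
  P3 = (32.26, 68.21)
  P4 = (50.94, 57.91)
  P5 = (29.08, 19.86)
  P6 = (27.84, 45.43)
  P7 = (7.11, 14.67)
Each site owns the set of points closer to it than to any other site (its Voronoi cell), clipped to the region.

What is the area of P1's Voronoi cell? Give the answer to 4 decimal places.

1. box [0,56]×[0,80]: [(0, 0) (56, 0) (56, 80) (0, 80)]
2. ⊥bis P1·P0 via (46.07,41.34): [(0, 37.7198) (0, 0) (56, 0) (56, 42.1203)]  |A|=2235.5228
3. ⊥bis P1·P2 via (28.58,32.7): [(37.7455, 40.6859) (0, 7.7985) (0, 0) (56, 0) (56, 42.1203)]  |A|=1670.8248
4. ⊥bis P1·P3 via (40.405,38.995): [(49.894, 41.6405) (33.6404, 37.1091) (0, 7.7985) (0, 0) (56, 0) (56, 42.1203)]  |A|=1651.0579
5. ⊥bis P1·P4 via (49.745,33.845): [(30.9645, 34.7776) (0, 7.7985) (0, 0) (56, 0) (56, 33.5344)]  |A|=1514.2859
6. ⊥bis P1·P5 via (38.815,14.82): [(48.6917, 33.8973) (31.1424, 0) (56, 0) (56, 33.5344)]  |A|=543.8427
7. ⊥bis P1·P6 via (38.195,27.605): [(49.0001, 33.882) (48.5477, 33.6191) (31.1424, 0) (56, 0) (56, 33.5344)]  |A|=543.7987
8. ⊥bis P1·P7 via (27.83,12.225): [(49.0001, 33.882) (48.5477, 33.6191) (31.1424, 0) (56, 0) (56, 33.5344)]  |A|=543.7987
9. canonical 5-gon: [(49.0001, 33.882) (48.5477, 33.6191) (31.1424, 0) (56, 0) (56, 33.5344)]
10. shoelace: 543.7987

Area of P1's cell: 543.7987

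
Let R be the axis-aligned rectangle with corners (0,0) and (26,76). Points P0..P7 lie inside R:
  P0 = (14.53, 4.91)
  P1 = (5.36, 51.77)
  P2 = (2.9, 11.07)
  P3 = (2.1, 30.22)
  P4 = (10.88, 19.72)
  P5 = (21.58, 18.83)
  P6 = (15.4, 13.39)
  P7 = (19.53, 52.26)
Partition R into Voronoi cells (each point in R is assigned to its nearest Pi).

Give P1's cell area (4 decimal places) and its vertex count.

Area of P1's cell: 433.0291 (4 vertices)

1. box [0,26]×[0,76]: [(0, 0) (26, 0) (26, 76) (0, 76)]
2. ⊥bis P1·P0 via (9.945,28.34): [(0, 26.3939) (26, 31.4818) (26, 76) (0, 76)]  |A|=1223.6164
3. ⊥bis P1·P2 via (4.13,31.42): [(0, 31.6696) (20.5978, 30.4246) (26, 31.4818) (26, 76) (0, 76)]  |A|=1169.2818
4. ⊥bis P1·P3 via (3.73,40.995): [(0, 41.5593) (26, 37.6261) (26, 76) (0, 76)]  |A|=946.5906
5. ⊥bis P1·P4 via (8.12,35.745): [(0, 41.5593) (22.2956, 38.1865) (26, 38.8245) (26, 76) (0, 76)]  |A|=944.3709
6. ⊥bis P1·P5 via (13.47,35.3): [(0, 41.5593) (20.0284, 38.5294) (26, 41.4699) (26, 76) (0, 76)]  |A|=935.1137
7. ⊥bis P1·P6 via (10.38,32.58): [(0, 41.5593) (20.0284, 38.5294) (26, 41.4699) (26, 76) (0, 76)]  |A|=935.1137
8. ⊥bis P1·P7 via (12.445,52.015): [(0, 41.5593) (12.8739, 39.6117) (11.6156, 76) (0, 76)]  |A|=433.0291
9. canonical 4-gon: [(0, 41.5593) (12.8739, 39.6117) (11.6156, 76) (0, 76)]
10. shoelace: 433.0291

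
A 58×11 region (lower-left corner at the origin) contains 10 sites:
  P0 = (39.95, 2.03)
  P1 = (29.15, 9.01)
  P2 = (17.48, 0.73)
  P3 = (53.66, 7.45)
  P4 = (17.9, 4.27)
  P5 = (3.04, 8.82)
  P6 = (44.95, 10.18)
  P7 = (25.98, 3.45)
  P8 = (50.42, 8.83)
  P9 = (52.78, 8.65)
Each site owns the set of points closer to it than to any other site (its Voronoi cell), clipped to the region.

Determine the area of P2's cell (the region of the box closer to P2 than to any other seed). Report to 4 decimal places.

1. box [0,58]×[0,11]: [(0, 0) (58, 0) (58, 11) (0, 11)]
2. ⊥bis P2·P0 via (28.715,1.38): [(0, 0) (28.7948, 0) (28.1584, 11) (0, 11)]  |A|=313.243
3. ⊥bis P2·P1 via (23.315,4.87): [(0, 0) (26.7703, 0) (18.9657, 11) (0, 11)]  |A|=251.5481
4. ⊥bis P2·P3 via (35.57,4.09): [(0, 0) (26.7703, 0) (18.9657, 11) (0, 11)]  |A|=251.5481
5. ⊥bis P2·P4 via (17.69,2.5): [(0, 4.5988) (0, 0) (26.7703, 0) (25.6681, 1.5534)]  |A|=79.8146
6. ⊥bis P2·P5 via (10.26,4.775): [(9.528, 3.4684) (7.5848, 0) (26.7703, 0) (25.6681, 1.5534)]  |A|=44.7524
7. ⊥bis P2·P6 via (31.215,5.455): [(9.528, 3.4684) (7.5848, 0) (26.7703, 0) (25.6681, 1.5534)]  |A|=44.7524
8. ⊥bis P2·P7 via (21.73,2.09): [(21.7531, 2.0179) (9.528, 3.4684) (7.5848, 0) (22.3988, 0)]  |A|=37.5567
9. ⊥bis P2·P8 via (33.95,4.78): [(21.7531, 2.0179) (9.528, 3.4684) (7.5848, 0) (22.3988, 0)]  |A|=37.5567
10. ⊥bis P2·P9 via (35.13,4.69): [(21.7531, 2.0179) (9.528, 3.4684) (7.5848, 0) (22.3988, 0)]  |A|=37.5567
11. canonical 4-gon: [(21.7531, 2.0179) (9.528, 3.4684) (7.5848, 0) (22.3988, 0)]
12. shoelace: 37.5567

Area of P2's cell: 37.5567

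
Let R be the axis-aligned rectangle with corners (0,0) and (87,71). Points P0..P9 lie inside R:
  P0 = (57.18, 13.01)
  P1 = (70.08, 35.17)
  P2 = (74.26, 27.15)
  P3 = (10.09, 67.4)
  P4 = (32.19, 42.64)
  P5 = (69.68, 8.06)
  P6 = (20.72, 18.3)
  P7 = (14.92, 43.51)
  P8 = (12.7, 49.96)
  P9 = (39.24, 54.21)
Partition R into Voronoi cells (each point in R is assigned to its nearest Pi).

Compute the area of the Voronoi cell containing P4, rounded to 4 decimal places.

Area of P4's cell: 521.8221

1. box [0,87]×[0,71]: [(0, 0) (87, 0) (87, 71) (0, 71)]
2. ⊥bis P4·P0 via (44.685,27.825): [(0, 0) (11.6936, 0) (87, 63.5136) (87, 71) (0, 71)]  |A|=3785.5119
3. ⊥bis P4·P1 via (51.135,38.905): [(0, 0) (11.6936, 0) (49.8013, 32.1401) (57.4625, 71) (0, 71)]  |A|=3072.357
4. ⊥bis P4·P2 via (53.225,34.895): [(0, 0) (11.6936, 0) (49.8013, 32.1401) (57.4625, 71) (0, 71)]  |A|=3072.357
5. ⊥bis P4·P3 via (21.14,55.02): [(0, 36.1511) (0, 0) (11.6936, 0) (49.8013, 32.1401) (57.4625, 71) (39.0434, 71)]  |A|=2392.0475
6. ⊥bis P4·P5 via (50.935,25.35): [(0, 36.1511) (0, 0) (11.6936, 0) (49.8013, 32.1401) (57.4625, 71) (39.0434, 71)]  |A|=2392.0475
7. ⊥bis P4·P6 via (26.455,30.47): [(4.9755, 40.592) (40.1623, 24.0106) (49.8013, 32.1401) (57.4625, 71) (39.0434, 71)]  |A|=1406.3251
8. ⊥bis P4·P7 via (23.555,43.075): [(24.2988, 57.8394) (23.002, 32.0972) (40.1623, 24.0106) (49.8013, 32.1401) (57.4625, 71) (39.0434, 71)]  |A|=1168.7957
9. ⊥bis P4·P8 via (22.445,46.3): [(28.0296, 61.1695) (23.9146, 50.2129) (23.002, 32.0972) (40.1623, 24.0106) (49.8013, 32.1401) (57.4625, 71) (39.0434, 71)]  |A|=1155.2085
10. ⊥bis P4·P9 via (35.715,48.425): [(25.5658, 54.6093) (23.9146, 50.2129) (23.002, 32.0972) (40.1623, 24.0106) (49.8013, 32.1401) (51.1568, 39.0158)]  |A|=521.8221
11. canonical 6-gon: [(25.5658, 54.6093) (23.9146, 50.2129) (23.002, 32.0972) (40.1623, 24.0106) (49.8013, 32.1401) (51.1568, 39.0158)]
12. shoelace: 521.8221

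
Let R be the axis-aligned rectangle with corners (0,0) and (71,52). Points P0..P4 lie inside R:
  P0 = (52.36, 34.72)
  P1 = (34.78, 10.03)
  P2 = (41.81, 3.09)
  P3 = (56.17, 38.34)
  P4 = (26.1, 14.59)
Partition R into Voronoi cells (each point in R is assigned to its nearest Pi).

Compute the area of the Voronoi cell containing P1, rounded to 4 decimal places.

Area of P1's cell: 284.7589

1. box [0,71]×[0,52]: [(0, 0) (71, 0) (71, 52) (0, 52)]
2. ⊥bis P1·P0 via (43.57,22.375): [(0, 0) (71, 0) (71, 2.844) (1.9636, 52) (0, 52)]  |A|=1995.2237
3. ⊥bis P1·P2 via (38.295,6.56): [(0, 0) (31.819, 0) (49.6405, 18.0526) (1.9636, 52) (0, 52)]  |A|=1611.1899
4. ⊥bis P1·P3 via (45.475,24.185): [(0, 0) (31.819, 0) (49.6405, 18.0526) (1.9636, 52) (0, 52)]  |A|=1611.1899
5. ⊥bis P1·P4 via (30.44,12.31): [(23.973, 0) (31.819, 0) (49.6405, 18.0526) (37.8625, 26.4389)]  |A|=284.7589
6. canonical 4-gon: [(23.973, 0) (31.819, 0) (49.6405, 18.0526) (37.8625, 26.4389)]
7. shoelace: 284.7589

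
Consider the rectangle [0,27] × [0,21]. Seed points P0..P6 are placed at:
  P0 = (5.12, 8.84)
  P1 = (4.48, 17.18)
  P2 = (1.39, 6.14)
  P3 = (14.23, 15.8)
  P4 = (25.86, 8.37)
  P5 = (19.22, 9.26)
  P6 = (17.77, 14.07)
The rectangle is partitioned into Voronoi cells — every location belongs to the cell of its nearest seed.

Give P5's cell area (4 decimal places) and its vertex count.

Area of P5's cell: 111.5949 (5 vertices)

1. box [0,27]×[0,21]: [(0, 0) (27, 0) (27, 21) (0, 21)]
2. ⊥bis P5·P0 via (12.17,9.05): [(12.4396, 0) (27, 0) (27, 21) (11.814, 21)]  |A|=312.337
3. ⊥bis P5·P1 via (11.85,13.22): [(12.0355, 13.5652) (12.4396, 0) (27, 0) (27, 21) (16.0303, 21)]  |A|=296.6636
4. ⊥bis P5·P2 via (10.305,7.7): [(12.0355, 13.5652) (12.4396, 0) (27, 0) (27, 21) (16.0303, 21)]  |A|=296.6636
5. ⊥bis P5·P3 via (16.725,12.53): [(12.1699, 9.0544) (12.4396, 0) (27, 0) (27, 20.3698)]  |A|=216.9617
6. ⊥bis P5·P4 via (22.54,8.815): [(23.7571, 17.8955) (12.1699, 9.0544) (12.4396, 0) (21.3585, 0)]  |A|=133.4543
7. ⊥bis P5·P6 via (18.495,11.665): [(23.1084, 13.0557) (13.6948, 10.2179) (12.1699, 9.0544) (12.4396, 0) (21.3585, 0)]  |A|=111.5949
8. canonical 5-gon: [(23.1084, 13.0557) (13.6948, 10.2179) (12.1699, 9.0544) (12.4396, 0) (21.3585, 0)]
9. shoelace: 111.5949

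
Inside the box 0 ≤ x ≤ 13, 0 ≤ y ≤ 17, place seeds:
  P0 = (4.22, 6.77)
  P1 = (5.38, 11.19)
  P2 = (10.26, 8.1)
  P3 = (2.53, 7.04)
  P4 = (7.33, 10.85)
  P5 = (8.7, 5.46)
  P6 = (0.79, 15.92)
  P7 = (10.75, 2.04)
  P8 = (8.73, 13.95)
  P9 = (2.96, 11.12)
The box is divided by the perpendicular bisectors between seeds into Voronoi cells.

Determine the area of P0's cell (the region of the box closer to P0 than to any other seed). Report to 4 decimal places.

Area of P0's cell: 25.7546

1. box [0,13]×[0,17]: [(0, 0) (13, 0) (13, 17) (0, 17)]
2. ⊥bis P0·P1 via (4.8,8.98): [(0, 10.2397) (0, 0) (13, 0) (13, 6.828)]  |A|=110.94
3. ⊥bis P0·P2 via (7.24,7.435): [(7.0286, 8.3951) (0, 10.2397) (0, 0) (8.8772, 0)]  |A|=73.2479
4. ⊥bis P0·P3 via (3.375,6.905): [(7.0286, 8.3951) (3.7505, 9.2554) (2.2718, 0) (8.8772, 0)]  |A|=43.5324
5. ⊥bis P0·P4 via (5.775,8.81): [(7.1717, 7.7454) (5.9468, 8.679) (3.7505, 9.2554) (2.2718, 0) (8.8772, 0)]  |A|=43.2013
6. ⊥bis P0·P5 via (6.46,6.115): [(6.9796, 7.8918) (5.9468, 8.679) (3.7505, 9.2554) (2.2718, 0) (4.6719, 0)]  |A|=25.9886
7. ⊥bis P0·P6 via (2.505,11.345): [(6.9796, 7.8918) (5.9468, 8.679) (3.7505, 9.2554) (2.2718, 0) (4.6719, 0)]  |A|=25.9886
8. ⊥bis P0·P7 via (7.485,4.405): [(4.9276, 0.8744) (6.9796, 7.8918) (5.9468, 8.679) (3.7505, 9.2554) (2.2718, 0) (4.2942, 0)]  |A|=25.8235
9. ⊥bis P0·P8 via (6.475,10.36): [(4.9276, 0.8744) (6.9796, 7.8918) (5.9468, 8.679) (3.7505, 9.2554) (2.2718, 0) (4.2942, 0)]  |A|=25.8235
10. ⊥bis P0·P9 via (3.59,8.945): [(4.9276, 0.8744) (6.9796, 7.8918) (5.9468, 8.679) (4.2286, 9.13) (3.7063, 8.9787) (2.2718, 0) (4.2942, 0)]  |A|=25.7546
11. canonical 7-gon: [(4.9276, 0.8744) (6.9796, 7.8918) (5.9468, 8.679) (4.2286, 9.13) (3.7063, 8.9787) (2.2718, 0) (4.2942, 0)]
12. shoelace: 25.7546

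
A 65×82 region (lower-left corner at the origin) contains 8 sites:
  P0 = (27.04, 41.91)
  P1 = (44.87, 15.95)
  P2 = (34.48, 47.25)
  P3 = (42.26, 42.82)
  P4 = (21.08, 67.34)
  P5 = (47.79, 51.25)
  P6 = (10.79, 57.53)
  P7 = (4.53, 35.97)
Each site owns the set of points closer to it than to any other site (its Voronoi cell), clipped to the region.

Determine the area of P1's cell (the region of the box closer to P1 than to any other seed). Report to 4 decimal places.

Area of P1's cell: 1313.7231

1. box [0,65]×[0,82]: [(0, 0) (65, 0) (65, 82) (0, 82)]
2. ⊥bis P1·P0 via (35.955,28.93): [(0, 4.2352) (0, 0) (65, 0) (65, 48.8789)]  |A|=1726.2061
3. ⊥bis P1·P2 via (39.675,31.6): [(39.9991, 31.7076) (0, 4.2352) (0, 0) (65, 0) (65, 40.0066)]  |A|=1615.2988
4. ⊥bis P1·P3 via (43.565,29.385): [(35.4731, 28.599) (0, 4.2352) (0, 0) (65, 0) (65, 31.4671)]  |A|=1469.1478
5. ⊥bis P1·P4 via (32.975,41.645): [(35.4731, 28.599) (0, 4.2352) (0, 0) (65, 0) (65, 31.4671)]  |A|=1469.1478
6. ⊥bis P1·P5 via (46.33,33.6): [(35.4731, 28.599) (0, 4.2352) (0, 0) (65, 0) (65, 31.4671)]  |A|=1469.1478
7. ⊥bis P1·P6 via (27.83,36.74): [(35.4731, 28.599) (0, 4.2352) (0, 0) (65, 0) (65, 31.4671)]  |A|=1469.1478
8. ⊥bis P1·P7 via (24.7,25.96): [(35.4731, 28.599) (21.1159, 18.7381) (11.8165, 0) (65, 0) (65, 31.4671)]  |A|=1313.7231
9. canonical 5-gon: [(35.4731, 28.599) (21.1159, 18.7381) (11.8165, 0) (65, 0) (65, 31.4671)]
10. shoelace: 1313.7231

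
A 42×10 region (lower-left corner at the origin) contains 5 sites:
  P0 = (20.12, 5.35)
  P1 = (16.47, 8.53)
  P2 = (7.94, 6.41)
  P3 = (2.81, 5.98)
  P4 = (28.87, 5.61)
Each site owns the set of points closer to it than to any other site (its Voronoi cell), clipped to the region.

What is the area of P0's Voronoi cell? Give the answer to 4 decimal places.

Area of P0's cell: 78.0168

1. box [0,42]×[0,10]: [(0, 0) (42, 0) (42, 10) (0, 10)]
2. ⊥bis P0·P1 via (18.295,6.94): [(12.2486, 0) (42, 0) (42, 10) (20.961, 10)]  |A|=253.9519
3. ⊥bis P0·P2 via (14.03,5.88): [(13.6592, 1.619) (13.5183, 0) (42, 0) (42, 10) (20.961, 10)]  |A|=252.9241
4. ⊥bis P0·P3 via (11.465,5.665): [(13.6592, 1.619) (13.5183, 0) (42, 0) (42, 10) (20.961, 10)]  |A|=252.9241
5. ⊥bis P0·P4 via (24.495,5.48): [(13.6592, 1.619) (13.5183, 0) (24.6578, 0) (24.3607, 10) (20.961, 10)]  |A|=78.0168
6. canonical 5-gon: [(13.6592, 1.619) (13.5183, 0) (24.6578, 0) (24.3607, 10) (20.961, 10)]
7. shoelace: 78.0168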